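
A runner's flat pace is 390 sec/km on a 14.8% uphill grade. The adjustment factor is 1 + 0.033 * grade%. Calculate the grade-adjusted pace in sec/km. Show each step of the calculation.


Factor = 1 + 0.033 * 14.8 = 1.4884
Adjusted pace = 390 * 1.4884
= 580.48 sec/km

580.48 s/km


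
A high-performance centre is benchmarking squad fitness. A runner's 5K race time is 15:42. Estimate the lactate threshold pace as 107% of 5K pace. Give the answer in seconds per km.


Total race time = 15*60 + 42 = 942 seconds
5K pace = 942 / 5 = 188.4 sec/km
LT pace = 188.4 * 1.07 = 201.59 sec/km

201.59 s/km


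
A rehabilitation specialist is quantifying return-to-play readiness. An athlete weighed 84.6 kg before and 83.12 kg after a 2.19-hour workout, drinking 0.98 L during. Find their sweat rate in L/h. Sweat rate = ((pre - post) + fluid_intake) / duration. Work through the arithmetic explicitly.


Body mass change = 1.48 kg
Total sweat loss = 1.48 + 0.98 = 2.46 L
Rate = 2.46 / 2.19 = 1.123 L/h

1.123 L/h


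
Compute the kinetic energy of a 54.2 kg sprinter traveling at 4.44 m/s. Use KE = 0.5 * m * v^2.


Velocity squared = 19.7136
KE = 0.5 * 54.2 * 19.7136 = 534.24 J

534.24 J


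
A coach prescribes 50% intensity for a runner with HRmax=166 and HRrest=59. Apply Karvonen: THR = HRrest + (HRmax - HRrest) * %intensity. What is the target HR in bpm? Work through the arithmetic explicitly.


Heart rate reserve = 166 - 59 = 107
Intensity fraction = 50 / 100 = 0.5
THR = 59 + 107 * 0.5 = 112.5 bpm

112.5 bpm


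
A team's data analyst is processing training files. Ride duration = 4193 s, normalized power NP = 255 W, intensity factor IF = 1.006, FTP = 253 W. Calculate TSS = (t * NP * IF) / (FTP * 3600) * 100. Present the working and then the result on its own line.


Numerator = 4193 * 255 * 1.006 = 1075630.29
Denominator = 253 * 3600 = 910800
TSS = 1075630.29 / 910800 * 100
= 118.1

118.1 TSS


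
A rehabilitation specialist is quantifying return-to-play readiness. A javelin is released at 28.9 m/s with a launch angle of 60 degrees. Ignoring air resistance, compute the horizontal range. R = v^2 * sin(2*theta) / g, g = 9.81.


Launch speed squared = 835.21
sin(2 * 60 deg) = 0.866025
Range = 835.21 * 0.866025 / 9.81
= 73.732 m

73.732 m


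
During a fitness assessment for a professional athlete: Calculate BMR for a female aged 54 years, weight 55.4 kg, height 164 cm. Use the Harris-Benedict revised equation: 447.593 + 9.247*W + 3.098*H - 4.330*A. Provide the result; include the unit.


Substituting values:
W term = 9.247 * 55.4 = 512.2838
H term = 3.098 * 164 = 508.072
A term = 4.330 * 54 = 233.82
BMR = 1234.13 kcal/day

1234.13 kcal/day


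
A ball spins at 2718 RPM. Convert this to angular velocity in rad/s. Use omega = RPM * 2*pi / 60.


omega = 2718 * 2 * pi / 60
= 2718 * 6.28318531 / 60
= 17077.698 / 60
= 284.628 rad/s

284.628 rad/s


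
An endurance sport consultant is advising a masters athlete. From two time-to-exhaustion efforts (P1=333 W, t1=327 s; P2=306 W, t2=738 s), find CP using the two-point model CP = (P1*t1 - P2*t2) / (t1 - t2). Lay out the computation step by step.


Work in trial 1 = 108891 J
Work in trial 2 = 225828 J
Delta work = -116937 J
Delta time = -411 s
CP = -116937 / -411 = 284.52 W

284.52 W


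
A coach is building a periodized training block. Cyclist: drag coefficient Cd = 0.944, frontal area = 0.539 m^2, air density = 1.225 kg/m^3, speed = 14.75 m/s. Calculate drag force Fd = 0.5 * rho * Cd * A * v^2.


v^2 = 14.75^2 = 217.5625
Fd = 0.5 * 1.225 * 0.944 * 0.539 * 217.5625
= 67.803 N

67.803 N


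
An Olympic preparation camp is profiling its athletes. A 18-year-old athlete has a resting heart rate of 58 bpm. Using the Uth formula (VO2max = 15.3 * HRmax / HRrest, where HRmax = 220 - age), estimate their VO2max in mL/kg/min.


HRmax = 220 - 18 = 202 bpm
Ratio = HRmax / HRrest = 202 / 58 = 3.4828
VO2max = 15.3 * 3.4828 = 53.29 mL/kg/min

53.29 mL/kg/min


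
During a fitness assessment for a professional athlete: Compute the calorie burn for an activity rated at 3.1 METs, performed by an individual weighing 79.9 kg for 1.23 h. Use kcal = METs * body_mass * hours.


Product of METs and mass = 3.1 * 79.9 = 247.69
Total kcal = 247.69 * 1.23 = 304.66 kcal

304.66 kcal


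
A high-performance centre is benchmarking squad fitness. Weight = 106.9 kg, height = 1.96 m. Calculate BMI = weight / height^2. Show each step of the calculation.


height^2 = 1.96^2 = 3.8416
BMI = 106.9 / 3.8416 = 27.83 kg/m^2

27.83 kg/m^2


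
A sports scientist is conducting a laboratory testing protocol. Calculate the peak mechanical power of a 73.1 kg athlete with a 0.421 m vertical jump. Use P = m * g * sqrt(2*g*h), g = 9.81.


First, sqrt(2gh) = sqrt(2 * 9.81 * 0.421)
= sqrt(8.26002) = 2.874025 m/s
Power = 73.1 * 9.81 * 2.874025 = 2060.99 W

2060.99 W


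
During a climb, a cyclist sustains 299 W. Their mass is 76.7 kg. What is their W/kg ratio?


Power-to-weight = 299 W / 76.7 kg
= 3.898 W/kg

3.898 W/kg


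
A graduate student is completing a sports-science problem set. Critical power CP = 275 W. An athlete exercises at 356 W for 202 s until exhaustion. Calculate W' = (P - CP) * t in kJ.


P - CP = 356 - 275 = 81 W
W' = 81 * 202 = 16362 J
= 16362 / 1000 = 16.362 kJ

16.362 kJ


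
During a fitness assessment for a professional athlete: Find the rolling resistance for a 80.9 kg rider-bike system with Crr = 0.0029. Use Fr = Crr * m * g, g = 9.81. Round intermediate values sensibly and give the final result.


m * g = 80.9 * 9.81 = 793.629 N
Fr = 0.0029 * 793.629 = 2.302 N

2.302 N


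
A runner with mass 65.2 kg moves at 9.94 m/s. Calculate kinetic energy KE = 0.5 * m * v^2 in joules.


v^2 = 9.94^2 = 98.8036
KE = 0.5 * 65.2 * 98.8036
= 3221.0 J

3221.0 J


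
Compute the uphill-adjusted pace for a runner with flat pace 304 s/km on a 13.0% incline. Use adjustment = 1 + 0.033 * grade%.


Adjustment factor = 1 + 0.033 * 13.0 = 1.429
Grade-adjusted pace = 304 * 1.429 = 434.42 s/km

434.42 s/km


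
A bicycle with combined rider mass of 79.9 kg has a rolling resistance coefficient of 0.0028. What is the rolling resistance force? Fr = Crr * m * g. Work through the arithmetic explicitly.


Fr = 0.0028 * 79.9 * 9.81
= 0.22372 * 9.81
= 2.195 N

2.195 N


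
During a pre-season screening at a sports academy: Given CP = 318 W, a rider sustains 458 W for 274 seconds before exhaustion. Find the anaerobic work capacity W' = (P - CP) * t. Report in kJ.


Excess power = 458 - 318 = 140 W
Work above CP = 140 * 274 = 38360 J
W' = 38.36 kJ

38.36 kJ


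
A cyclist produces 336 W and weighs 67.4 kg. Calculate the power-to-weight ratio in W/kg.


P/W = power / mass
= 336 / 67.4
= 4.985 W/kg

4.985 W/kg


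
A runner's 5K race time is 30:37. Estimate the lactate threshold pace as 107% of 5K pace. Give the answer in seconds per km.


Total race time = 30*60 + 37 = 1837 seconds
5K pace = 1837 / 5 = 367.4 sec/km
LT pace = 367.4 * 1.07 = 393.12 sec/km

393.12 s/km


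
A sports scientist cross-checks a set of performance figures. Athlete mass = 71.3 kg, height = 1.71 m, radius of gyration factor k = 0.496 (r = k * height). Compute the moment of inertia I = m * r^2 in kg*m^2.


r = k * height = 0.496 * 1.71 = 0.84816 m
r^2 = 0.84816^2 = 0.719375
I = 71.3 * 0.719375 = 51.291 kg*m^2

51.291 kg*m^2


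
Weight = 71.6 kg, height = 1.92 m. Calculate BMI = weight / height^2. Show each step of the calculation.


height^2 = 1.92^2 = 3.6864
BMI = 71.6 / 3.6864 = 19.42 kg/m^2

19.42 kg/m^2


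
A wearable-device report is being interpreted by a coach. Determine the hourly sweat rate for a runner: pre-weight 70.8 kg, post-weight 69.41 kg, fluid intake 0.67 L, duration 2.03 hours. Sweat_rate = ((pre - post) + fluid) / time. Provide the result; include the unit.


Mass lost = 70.8 - 69.41 = 1.39 kg
Add fluid consumed: 1.39 + 0.67 = 2.06 L total sweat
Sweat rate = 2.06 / 2.03 = 1.015 L/h

1.015 L/h


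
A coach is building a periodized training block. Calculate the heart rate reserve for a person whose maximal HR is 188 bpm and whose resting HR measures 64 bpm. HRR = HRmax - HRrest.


HRmax = 188 bpm
HRrest = 64 bpm
HRR = 188 - 64 = 124 bpm

124 bpm


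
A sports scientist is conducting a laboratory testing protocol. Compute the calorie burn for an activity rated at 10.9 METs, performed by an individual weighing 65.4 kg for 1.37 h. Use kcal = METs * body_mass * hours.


Product of METs and mass = 10.9 * 65.4 = 712.86
Total kcal = 712.86 * 1.37 = 976.62 kcal

976.62 kcal


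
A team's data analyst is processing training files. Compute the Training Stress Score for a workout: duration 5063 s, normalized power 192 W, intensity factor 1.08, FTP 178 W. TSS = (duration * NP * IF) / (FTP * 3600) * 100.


Product = 5063 * 192 * 1.08 = 1049863.68
Base = 178 * 3600 = 640800
TSS = 1049863.68 / 640800 * 100 = 163.84

163.84 TSS


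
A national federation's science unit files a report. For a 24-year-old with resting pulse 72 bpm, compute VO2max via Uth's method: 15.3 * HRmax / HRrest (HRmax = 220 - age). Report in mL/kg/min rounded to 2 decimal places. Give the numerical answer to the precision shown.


Step 1: HRmax = 220 - 24 = 196 bpm
Step 2: Ratio = 196 / 72 = 2.7222
Step 3: VO2max = 15.3 * 2.7222 = 41.65 mL/kg/min

41.65 mL/kg/min


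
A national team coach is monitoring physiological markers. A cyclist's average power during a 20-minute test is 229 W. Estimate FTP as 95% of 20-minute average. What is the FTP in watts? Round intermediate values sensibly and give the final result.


FTP = 20-min power * 0.95
= 229 * 0.95
= 217.55 W

217.55 W


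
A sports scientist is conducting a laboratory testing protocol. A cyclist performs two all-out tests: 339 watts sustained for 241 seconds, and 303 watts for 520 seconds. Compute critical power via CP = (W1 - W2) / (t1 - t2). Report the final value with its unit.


W1 = P1 * t1 = 339 * 241 = 81699 J
W2 = P2 * t2 = 303 * 520 = 157560 J
CP = (81699 - 157560) / (241 - 520)
= 271.9 W

271.9 W


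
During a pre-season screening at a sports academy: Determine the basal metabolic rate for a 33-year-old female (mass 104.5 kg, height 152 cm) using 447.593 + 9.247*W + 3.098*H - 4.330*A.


BMR = 447.593 + 9.247*104.5 + 3.098*152 - 4.330*33
= 1741.91 kcal/day

1741.91 kcal/day


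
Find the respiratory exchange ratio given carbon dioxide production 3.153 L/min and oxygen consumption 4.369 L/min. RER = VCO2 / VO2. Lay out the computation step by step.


VCO2 = 3.153 L/min
VO2 = 4.369 L/min
RER = 3.153 / 4.369 = 0.7217

0.7217


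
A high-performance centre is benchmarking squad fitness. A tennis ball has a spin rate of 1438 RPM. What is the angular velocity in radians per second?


Convert RPM to rad/s: multiply by 2*pi and divide by 60
omega = 1438 * 2 * pi / 60
= 150.587 rad/s

150.587 rad/s


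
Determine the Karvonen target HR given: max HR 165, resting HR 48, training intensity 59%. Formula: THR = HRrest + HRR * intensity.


HRR = HRmax - HRrest = 165 - 48 = 117
THR = 48 + 117 * 0.59
= 117.03 bpm

117.03 bpm


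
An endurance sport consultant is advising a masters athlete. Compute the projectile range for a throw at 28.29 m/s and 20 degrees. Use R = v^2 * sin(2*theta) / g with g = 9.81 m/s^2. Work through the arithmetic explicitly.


Two times the angle = 40 degrees
sin(40) = 0.642788
R = 800.3241 * 0.642788 / 9.81 = 52.44 m

52.44 m


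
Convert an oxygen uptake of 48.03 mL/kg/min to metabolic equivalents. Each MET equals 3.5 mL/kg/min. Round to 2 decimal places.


One MET = 3.5 mL/kg/min
Number of METs = 48.03 / 3.5
= 13.72 METs

13.72 METs


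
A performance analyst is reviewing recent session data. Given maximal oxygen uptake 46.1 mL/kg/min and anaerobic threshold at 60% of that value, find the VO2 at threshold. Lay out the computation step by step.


Percentage as decimal = 0.6
VO2 at AT = 46.1 * 0.6 = 27.66 mL/kg/min

27.66 mL/kg/min


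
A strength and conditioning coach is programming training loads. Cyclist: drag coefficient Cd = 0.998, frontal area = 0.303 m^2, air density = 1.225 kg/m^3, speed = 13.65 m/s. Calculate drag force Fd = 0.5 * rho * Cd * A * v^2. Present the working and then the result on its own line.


v^2 = 13.65^2 = 186.3225
Fd = 0.5 * 1.225 * 0.998 * 0.303 * 186.3225
= 34.51 N

34.51 N


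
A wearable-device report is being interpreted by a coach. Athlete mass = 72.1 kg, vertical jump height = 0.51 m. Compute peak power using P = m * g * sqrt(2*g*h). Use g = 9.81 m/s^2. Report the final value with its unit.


sqrt(2 * 9.81 * 0.51) = sqrt(10.0062) = 3.163258 m/s
P = 72.1 * 9.81 * 3.163258
= 2237.38 W

2237.38 W


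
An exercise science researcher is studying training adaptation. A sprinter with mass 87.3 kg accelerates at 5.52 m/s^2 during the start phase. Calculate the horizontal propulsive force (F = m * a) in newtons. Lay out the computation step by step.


F = m * a
= 87.3 * 5.52
= 481.9 N

481.9 N


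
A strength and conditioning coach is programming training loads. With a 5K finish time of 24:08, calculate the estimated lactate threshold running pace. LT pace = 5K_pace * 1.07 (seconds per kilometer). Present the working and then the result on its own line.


Race duration = 1448 s for 5 km
Average pace = 1448 / 5 = 289.6 s/km
LT pace = 289.6 * 1.07
= 309.87 s/km

309.87 s/km


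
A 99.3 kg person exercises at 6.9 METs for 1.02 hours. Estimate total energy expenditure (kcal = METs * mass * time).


Energy = METs * mass(kg) * time(h)
= 6.9 * 99.3 * 1.02
= 698.87 kcal

698.87 kcal


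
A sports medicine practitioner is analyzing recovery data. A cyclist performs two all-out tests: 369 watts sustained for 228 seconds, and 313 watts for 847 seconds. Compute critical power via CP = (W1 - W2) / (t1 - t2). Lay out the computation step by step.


W1 = P1 * t1 = 369 * 228 = 84132 J
W2 = P2 * t2 = 313 * 847 = 265111 J
CP = (84132 - 265111) / (228 - 847)
= 292.37 W

292.37 W


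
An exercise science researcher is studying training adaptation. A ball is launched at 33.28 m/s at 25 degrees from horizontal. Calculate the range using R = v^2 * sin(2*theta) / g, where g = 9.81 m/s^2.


sin(2 * 25) = sin(50) = 0.766044
v^2 = 33.28^2 = 1107.5584
R = 1107.5584 * 0.766044 / 9.81
= 86.487 m

86.487 m


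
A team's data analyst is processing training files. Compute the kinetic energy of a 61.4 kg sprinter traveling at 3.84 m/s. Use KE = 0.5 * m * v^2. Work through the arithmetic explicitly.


Velocity squared = 14.7456
KE = 0.5 * 61.4 * 14.7456 = 452.69 J

452.69 J


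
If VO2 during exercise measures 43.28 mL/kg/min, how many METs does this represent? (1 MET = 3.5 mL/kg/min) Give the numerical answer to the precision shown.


METs = VO2 / 3.5 = 43.28 / 3.5 = 12.37

12.37 METs


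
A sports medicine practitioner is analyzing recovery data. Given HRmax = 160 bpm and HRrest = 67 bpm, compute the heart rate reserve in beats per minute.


Heart rate reserve = maximum HR minus resting HR
HRR = 160 - 67 = 93 bpm

93 bpm


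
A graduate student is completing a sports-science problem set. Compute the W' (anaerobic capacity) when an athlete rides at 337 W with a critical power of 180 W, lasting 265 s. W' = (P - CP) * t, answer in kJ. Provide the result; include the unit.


Above-CP power = 157 W
Duration = 265 s
W' = 157 * 265 = 41605 J
Convert: 41605 / 1000 = 41.605 kJ

41.605 kJ


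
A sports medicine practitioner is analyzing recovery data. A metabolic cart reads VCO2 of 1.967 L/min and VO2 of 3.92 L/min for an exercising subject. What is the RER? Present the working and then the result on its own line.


RER = VCO2 / VO2 = 1.967 / 3.92 = 0.5018

0.5018


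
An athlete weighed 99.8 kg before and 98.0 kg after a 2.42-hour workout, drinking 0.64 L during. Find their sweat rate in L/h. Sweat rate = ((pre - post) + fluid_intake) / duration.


Body mass change = 1.8 kg
Total sweat loss = 1.8 + 0.64 = 2.44 L
Rate = 2.44 / 2.42 = 1.008 L/h

1.008 L/h


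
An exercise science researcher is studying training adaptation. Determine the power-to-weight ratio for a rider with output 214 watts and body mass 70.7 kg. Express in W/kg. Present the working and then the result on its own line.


P/W = 214 / 70.7 = 3.027 W/kg

3.027 W/kg


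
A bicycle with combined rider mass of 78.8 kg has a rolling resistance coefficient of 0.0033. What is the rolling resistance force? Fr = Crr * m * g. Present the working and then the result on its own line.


Fr = 0.0033 * 78.8 * 9.81
= 0.26004 * 9.81
= 2.551 N

2.551 N


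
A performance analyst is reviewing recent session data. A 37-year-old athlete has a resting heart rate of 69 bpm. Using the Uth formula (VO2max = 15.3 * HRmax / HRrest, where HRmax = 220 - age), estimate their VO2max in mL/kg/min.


HRmax = 220 - 37 = 183 bpm
Ratio = HRmax / HRrest = 183 / 69 = 2.6522
VO2max = 15.3 * 2.6522 = 40.58 mL/kg/min

40.58 mL/kg/min


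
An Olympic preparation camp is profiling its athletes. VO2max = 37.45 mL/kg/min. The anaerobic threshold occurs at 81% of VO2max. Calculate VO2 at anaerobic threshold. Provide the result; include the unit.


AT fraction = 81 / 100 = 0.81
AT VO2 = 37.45 * 0.81
= 30.33 mL/kg/min

30.33 mL/kg/min


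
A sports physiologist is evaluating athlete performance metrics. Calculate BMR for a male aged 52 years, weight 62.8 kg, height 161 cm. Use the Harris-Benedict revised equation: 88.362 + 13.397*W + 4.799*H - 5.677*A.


Substituting values:
W term = 13.397 * 62.8 = 841.3316
H term = 4.799 * 161 = 772.639
A term = 5.677 * 52 = 295.204
BMR = 1407.13 kcal/day

1407.13 kcal/day


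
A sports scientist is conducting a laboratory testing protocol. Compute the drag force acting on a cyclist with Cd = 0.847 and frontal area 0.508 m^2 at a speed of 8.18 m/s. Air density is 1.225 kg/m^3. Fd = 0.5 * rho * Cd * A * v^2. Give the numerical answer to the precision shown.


Step 1: v^2 = 66.9124
Step 2: Fd = 0.5 * 1.225 * 0.847 * 0.508 * 66.9124
= 17.634 N

17.634 N


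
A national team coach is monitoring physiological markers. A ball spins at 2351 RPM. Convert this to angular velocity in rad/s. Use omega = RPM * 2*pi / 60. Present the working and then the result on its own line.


omega = 2351 * 2 * pi / 60
= 2351 * 6.28318531 / 60
= 14771.769 / 60
= 246.196 rad/s

246.196 rad/s


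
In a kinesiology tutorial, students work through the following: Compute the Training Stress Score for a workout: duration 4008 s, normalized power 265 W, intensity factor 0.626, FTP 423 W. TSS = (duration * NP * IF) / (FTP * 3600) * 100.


Product = 4008 * 265 * 0.626 = 664887.12
Base = 423 * 3600 = 1522800
TSS = 664887.12 / 1522800 * 100 = 43.66

43.66 TSS


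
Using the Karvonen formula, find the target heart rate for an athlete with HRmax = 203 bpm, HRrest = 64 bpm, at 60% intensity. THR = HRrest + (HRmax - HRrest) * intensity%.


HRR = 203 - 64 = 139
THR = 64 + 139 * 0.6
= 64 + 83.4
= 147.4 bpm

147.4 bpm


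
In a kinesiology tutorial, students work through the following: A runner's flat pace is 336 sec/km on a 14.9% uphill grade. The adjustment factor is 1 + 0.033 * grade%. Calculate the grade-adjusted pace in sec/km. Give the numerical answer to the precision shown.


Factor = 1 + 0.033 * 14.9 = 1.4917
Adjusted pace = 336 * 1.4917
= 501.21 sec/km

501.21 s/km


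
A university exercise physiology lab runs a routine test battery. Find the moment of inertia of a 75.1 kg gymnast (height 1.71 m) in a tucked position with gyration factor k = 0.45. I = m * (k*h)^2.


Radius of gyration = 0.45 * 1.71 = 0.7695 m
I = 75.1 * 0.7695^2
= 75.1 * 0.59213
= 44.469 kg*m^2

44.469 kg*m^2


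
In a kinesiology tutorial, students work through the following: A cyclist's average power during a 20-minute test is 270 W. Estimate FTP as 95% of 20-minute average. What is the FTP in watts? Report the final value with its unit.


FTP = 20-min power * 0.95
= 270 * 0.95
= 256.5 W

256.5 W


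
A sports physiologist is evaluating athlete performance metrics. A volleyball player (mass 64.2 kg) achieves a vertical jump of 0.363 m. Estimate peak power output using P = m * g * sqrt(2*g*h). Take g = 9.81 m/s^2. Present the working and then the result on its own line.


2 * g * h = 2 * 9.81 * 0.363 = 7.12206
sqrt(7.12206) = 2.668719 m/s
P = 64.2 * 9.81 * 2.668719 = 1680.76 W

1680.76 W


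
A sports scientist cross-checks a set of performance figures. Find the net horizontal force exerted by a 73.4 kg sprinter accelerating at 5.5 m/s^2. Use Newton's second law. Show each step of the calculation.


Newton's second law: F = m * a
F = 73.4 * 5.5 = 403.7 N

403.7 N


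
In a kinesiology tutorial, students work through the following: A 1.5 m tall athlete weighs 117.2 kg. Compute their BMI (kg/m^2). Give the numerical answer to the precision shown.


height^2 = 2.25 m^2
BMI = 117.2 / 2.25 = 52.09 kg/m^2

52.09 kg/m^2


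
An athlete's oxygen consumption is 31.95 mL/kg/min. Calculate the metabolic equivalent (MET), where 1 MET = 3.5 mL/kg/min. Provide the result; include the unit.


MET = VO2 / 3.5
= 31.95 / 3.5
= 9.13 METs

9.13 METs


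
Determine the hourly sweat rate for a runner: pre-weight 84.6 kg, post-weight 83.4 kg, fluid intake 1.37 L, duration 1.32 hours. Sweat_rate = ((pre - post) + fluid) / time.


Mass lost = 84.6 - 83.4 = 1.2 kg
Add fluid consumed: 1.2 + 1.37 = 2.57 L total sweat
Sweat rate = 2.57 / 1.32 = 1.947 L/h

1.947 L/h


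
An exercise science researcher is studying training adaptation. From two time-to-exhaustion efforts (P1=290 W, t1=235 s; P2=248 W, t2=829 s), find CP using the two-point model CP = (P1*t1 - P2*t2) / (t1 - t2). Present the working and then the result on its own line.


Work in trial 1 = 68150 J
Work in trial 2 = 205592 J
Delta work = -137442 J
Delta time = -594 s
CP = -137442 / -594 = 231.38 W

231.38 W


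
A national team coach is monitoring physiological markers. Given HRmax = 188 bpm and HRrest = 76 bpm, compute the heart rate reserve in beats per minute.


Heart rate reserve = maximum HR minus resting HR
HRR = 188 - 76 = 112 bpm

112 bpm


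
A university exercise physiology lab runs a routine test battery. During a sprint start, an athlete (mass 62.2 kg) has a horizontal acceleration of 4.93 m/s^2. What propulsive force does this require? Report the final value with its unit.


Propulsive force = mass * acceleration
= 62.2 kg * 4.93 m/s^2
= 306.65 N

306.65 N


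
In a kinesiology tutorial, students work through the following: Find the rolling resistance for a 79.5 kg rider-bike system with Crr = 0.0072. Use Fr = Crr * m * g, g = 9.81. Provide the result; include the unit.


m * g = 79.5 * 9.81 = 779.895 N
Fr = 0.0072 * 779.895 = 5.615 N

5.615 N


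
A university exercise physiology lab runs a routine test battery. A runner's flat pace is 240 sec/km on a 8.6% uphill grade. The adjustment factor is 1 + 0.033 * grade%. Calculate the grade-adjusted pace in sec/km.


Factor = 1 + 0.033 * 8.6 = 1.2838
Adjusted pace = 240 * 1.2838
= 308.11 sec/km

308.11 s/km


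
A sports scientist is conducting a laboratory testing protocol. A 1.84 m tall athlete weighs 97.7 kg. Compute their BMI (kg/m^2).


height^2 = 3.3856 m^2
BMI = 97.7 / 3.3856 = 28.86 kg/m^2

28.86 kg/m^2


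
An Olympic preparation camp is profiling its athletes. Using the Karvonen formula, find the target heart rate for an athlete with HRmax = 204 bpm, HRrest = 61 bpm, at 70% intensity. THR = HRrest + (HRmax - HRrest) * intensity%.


HRR = 204 - 61 = 143
THR = 61 + 143 * 0.7
= 61 + 100.1
= 161.1 bpm

161.1 bpm


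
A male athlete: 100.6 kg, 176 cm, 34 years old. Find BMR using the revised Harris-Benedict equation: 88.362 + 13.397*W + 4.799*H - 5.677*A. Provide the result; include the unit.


Intercept = 88.362
Weight contribution = 13.397 * 100.6 = 1347.7382
Height contribution = 4.799 * 176 = 844.624
Age contribution = 5.677 * 34 = 193.018
BMR = 88.362 + 1347.7382 + 844.624 - 193.018
= 2087.71 kcal/day

2087.71 kcal/day


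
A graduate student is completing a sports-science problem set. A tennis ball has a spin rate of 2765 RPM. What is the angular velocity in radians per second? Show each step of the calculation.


Convert RPM to rad/s: multiply by 2*pi and divide by 60
omega = 2765 * 2 * pi / 60
= 289.55 rad/s

289.55 rad/s


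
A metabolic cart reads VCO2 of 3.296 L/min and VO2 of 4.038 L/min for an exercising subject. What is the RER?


RER = VCO2 / VO2 = 3.296 / 4.038 = 0.8162

0.8162


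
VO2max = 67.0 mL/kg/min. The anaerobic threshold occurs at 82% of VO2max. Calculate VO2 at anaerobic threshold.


AT fraction = 82 / 100 = 0.82
AT VO2 = 67.0 * 0.82
= 54.94 mL/kg/min

54.94 mL/kg/min


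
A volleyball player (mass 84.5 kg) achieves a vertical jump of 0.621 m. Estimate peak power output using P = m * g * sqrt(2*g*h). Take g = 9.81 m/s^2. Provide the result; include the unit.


2 * g * h = 2 * 9.81 * 0.621 = 12.18402
sqrt(12.18402) = 3.490562 m/s
P = 84.5 * 9.81 * 3.490562 = 2893.48 W

2893.48 W


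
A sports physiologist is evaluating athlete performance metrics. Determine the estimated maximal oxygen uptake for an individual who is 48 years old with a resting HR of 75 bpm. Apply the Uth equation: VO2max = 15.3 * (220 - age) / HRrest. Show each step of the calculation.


HRmax = 220 - 48 = 172
VO2max = 15.3 * (172 / 75)
= 15.3 * 2.2933
= 35.09 mL/kg/min

35.09 mL/kg/min


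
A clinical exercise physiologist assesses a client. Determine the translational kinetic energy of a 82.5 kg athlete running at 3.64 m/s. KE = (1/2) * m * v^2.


KE = 0.5 * m * v^2
= 0.5 * 82.5 * 3.64^2
= 0.5 * 82.5 * 13.2496
= 546.55 J

546.55 J


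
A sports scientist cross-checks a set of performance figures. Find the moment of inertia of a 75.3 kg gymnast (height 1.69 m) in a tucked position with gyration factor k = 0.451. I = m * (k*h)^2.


Radius of gyration = 0.451 * 1.69 = 0.76219 m
I = 75.3 * 0.76219^2
= 75.3 * 0.580934
= 43.744 kg*m^2

43.744 kg*m^2


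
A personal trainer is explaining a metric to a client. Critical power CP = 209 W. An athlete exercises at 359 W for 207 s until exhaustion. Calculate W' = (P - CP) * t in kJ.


P - CP = 359 - 209 = 150 W
W' = 150 * 207 = 31050 J
= 31050 / 1000 = 31.05 kJ

31.05 kJ


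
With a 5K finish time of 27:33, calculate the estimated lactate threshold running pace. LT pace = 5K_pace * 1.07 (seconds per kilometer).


Race duration = 1653 s for 5 km
Average pace = 1653 / 5 = 330.6 s/km
LT pace = 330.6 * 1.07
= 353.74 s/km

353.74 s/km


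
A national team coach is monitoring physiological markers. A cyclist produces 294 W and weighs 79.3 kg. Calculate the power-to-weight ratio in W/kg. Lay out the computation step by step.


P/W = power / mass
= 294 / 79.3
= 3.707 W/kg

3.707 W/kg


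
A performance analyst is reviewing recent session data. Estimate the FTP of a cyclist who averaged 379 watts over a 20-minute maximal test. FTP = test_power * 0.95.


FTP = 379 * 0.95 = 360.05 W

360.05 W


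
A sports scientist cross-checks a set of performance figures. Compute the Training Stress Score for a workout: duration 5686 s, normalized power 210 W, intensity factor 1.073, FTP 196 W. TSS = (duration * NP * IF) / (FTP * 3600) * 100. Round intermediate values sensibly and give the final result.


Product = 5686 * 210 * 1.073 = 1281226.38
Base = 196 * 3600 = 705600
TSS = 1281226.38 / 705600 * 100 = 181.58

181.58 TSS


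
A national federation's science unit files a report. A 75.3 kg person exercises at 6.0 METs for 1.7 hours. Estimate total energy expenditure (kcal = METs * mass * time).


Energy = METs * mass(kg) * time(h)
= 6.0 * 75.3 * 1.7
= 768.06 kcal

768.06 kcal


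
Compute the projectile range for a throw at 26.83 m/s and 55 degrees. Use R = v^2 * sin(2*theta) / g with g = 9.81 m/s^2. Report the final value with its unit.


Two times the angle = 110 degrees
sin(110) = 0.939693
R = 719.8489 * 0.939693 / 9.81 = 68.954 m

68.954 m


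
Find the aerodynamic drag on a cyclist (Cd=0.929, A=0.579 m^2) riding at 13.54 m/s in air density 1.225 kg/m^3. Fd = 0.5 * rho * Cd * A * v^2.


Fd = 0.5 * 1.225 * 0.929 * 0.579 * 13.54^2
= 0.5 * 1.225 * 0.929 * 0.579 * 183.3316
= 60.4 N

60.4 N


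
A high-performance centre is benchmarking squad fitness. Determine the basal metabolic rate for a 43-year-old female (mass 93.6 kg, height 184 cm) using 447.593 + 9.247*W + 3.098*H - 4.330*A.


BMR = 447.593 + 9.247*93.6 + 3.098*184 - 4.330*43
= 1696.95 kcal/day

1696.95 kcal/day


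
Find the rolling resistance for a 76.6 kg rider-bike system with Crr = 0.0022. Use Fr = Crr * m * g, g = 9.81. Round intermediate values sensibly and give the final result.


m * g = 76.6 * 9.81 = 751.446 N
Fr = 0.0022 * 751.446 = 1.653 N

1.653 N


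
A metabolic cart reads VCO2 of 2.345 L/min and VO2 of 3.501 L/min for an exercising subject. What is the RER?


RER = VCO2 / VO2 = 2.345 / 3.501 = 0.6698

0.6698


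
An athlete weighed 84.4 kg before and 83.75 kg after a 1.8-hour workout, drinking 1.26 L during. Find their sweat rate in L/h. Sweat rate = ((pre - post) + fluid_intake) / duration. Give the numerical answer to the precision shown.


Body mass change = 0.65 kg
Total sweat loss = 0.65 + 1.26 = 1.91 L
Rate = 1.91 / 1.8 = 1.061 L/h

1.061 L/h


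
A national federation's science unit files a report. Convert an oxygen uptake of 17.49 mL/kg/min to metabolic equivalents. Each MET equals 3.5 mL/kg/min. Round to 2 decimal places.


One MET = 3.5 mL/kg/min
Number of METs = 17.49 / 3.5
= 5.0 METs

5.0 METs


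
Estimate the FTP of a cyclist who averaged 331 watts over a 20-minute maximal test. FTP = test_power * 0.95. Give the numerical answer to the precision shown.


FTP = 331 * 0.95 = 314.45 W

314.45 W


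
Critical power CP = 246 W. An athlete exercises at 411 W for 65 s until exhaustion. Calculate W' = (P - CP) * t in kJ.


P - CP = 411 - 246 = 165 W
W' = 165 * 65 = 10725 J
= 10725 / 1000 = 10.725 kJ

10.725 kJ


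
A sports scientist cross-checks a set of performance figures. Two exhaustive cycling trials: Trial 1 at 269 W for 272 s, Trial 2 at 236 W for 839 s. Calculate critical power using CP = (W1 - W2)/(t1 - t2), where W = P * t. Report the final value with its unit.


W1 = 269 * 272 = 73168 J
W2 = 236 * 839 = 198004 J
CP = (73168 - 198004) / (272 - 839)
= -124836 / -567
= 220.17 W

220.17 W


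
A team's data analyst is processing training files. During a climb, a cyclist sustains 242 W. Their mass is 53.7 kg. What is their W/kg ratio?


Power-to-weight = 242 W / 53.7 kg
= 4.507 W/kg

4.507 W/kg


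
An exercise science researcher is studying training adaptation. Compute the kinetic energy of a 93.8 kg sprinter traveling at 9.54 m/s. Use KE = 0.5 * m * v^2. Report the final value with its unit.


Velocity squared = 91.0116
KE = 0.5 * 93.8 * 91.0116 = 4268.44 J

4268.44 J


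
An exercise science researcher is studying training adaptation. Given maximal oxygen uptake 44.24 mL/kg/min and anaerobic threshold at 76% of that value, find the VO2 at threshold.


Percentage as decimal = 0.76
VO2 at AT = 44.24 * 0.76 = 33.62 mL/kg/min

33.62 mL/kg/min


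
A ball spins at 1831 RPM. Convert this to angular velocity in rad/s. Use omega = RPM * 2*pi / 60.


omega = 1831 * 2 * pi / 60
= 1831 * 6.28318531 / 60
= 11504.512 / 60
= 191.742 rad/s

191.742 rad/s


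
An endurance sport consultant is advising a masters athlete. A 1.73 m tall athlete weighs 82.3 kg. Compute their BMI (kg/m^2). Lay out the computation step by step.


height^2 = 2.9929 m^2
BMI = 82.3 / 2.9929 = 27.5 kg/m^2

27.5 kg/m^2


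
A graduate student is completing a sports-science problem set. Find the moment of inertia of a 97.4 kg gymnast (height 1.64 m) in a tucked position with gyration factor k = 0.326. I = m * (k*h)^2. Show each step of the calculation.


Radius of gyration = 0.326 * 1.64 = 0.53464 m
I = 97.4 * 0.53464^2
= 97.4 * 0.28584
= 27.841 kg*m^2

27.841 kg*m^2


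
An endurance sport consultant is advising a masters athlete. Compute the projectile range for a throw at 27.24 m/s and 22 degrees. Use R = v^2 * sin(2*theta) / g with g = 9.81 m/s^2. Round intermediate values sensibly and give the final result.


Two times the angle = 44 degrees
sin(44) = 0.694658
R = 742.0176 * 0.694658 / 9.81 = 52.543 m

52.543 m


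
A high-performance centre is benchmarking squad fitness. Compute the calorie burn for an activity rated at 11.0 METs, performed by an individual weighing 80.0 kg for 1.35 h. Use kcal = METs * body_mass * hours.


Product of METs and mass = 11.0 * 80.0 = 880.0
Total kcal = 880.0 * 1.35 = 1188.0 kcal

1188.0 kcal


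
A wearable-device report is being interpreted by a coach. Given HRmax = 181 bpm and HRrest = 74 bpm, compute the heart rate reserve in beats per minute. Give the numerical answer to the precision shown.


Heart rate reserve = maximum HR minus resting HR
HRR = 181 - 74 = 107 bpm

107 bpm


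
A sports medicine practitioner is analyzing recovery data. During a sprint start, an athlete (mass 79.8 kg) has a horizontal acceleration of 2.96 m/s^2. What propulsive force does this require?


Propulsive force = mass * acceleration
= 79.8 kg * 2.96 m/s^2
= 236.21 N

236.21 N


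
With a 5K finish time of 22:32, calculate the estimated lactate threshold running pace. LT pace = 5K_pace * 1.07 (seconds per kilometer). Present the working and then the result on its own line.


Race duration = 1352 s for 5 km
Average pace = 1352 / 5 = 270.4 s/km
LT pace = 270.4 * 1.07
= 289.33 s/km

289.33 s/km


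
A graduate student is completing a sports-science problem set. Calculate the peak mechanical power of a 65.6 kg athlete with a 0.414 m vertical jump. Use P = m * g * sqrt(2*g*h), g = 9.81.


First, sqrt(2gh) = sqrt(2 * 9.81 * 0.414)
= sqrt(8.12268) = 2.850032 m/s
Power = 65.6 * 9.81 * 2.850032 = 1834.1 W

1834.1 W


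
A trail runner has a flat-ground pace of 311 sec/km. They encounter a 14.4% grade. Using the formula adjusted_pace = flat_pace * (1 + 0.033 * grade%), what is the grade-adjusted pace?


Grade factor = 1 + 0.033 * 14.4 = 1.4752
Adjusted = 311 * 1.4752 = 458.79 sec/km

458.79 s/km


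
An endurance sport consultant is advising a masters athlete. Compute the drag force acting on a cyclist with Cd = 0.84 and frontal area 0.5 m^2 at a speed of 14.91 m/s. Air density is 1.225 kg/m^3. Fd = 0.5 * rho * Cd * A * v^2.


Step 1: v^2 = 222.3081
Step 2: Fd = 0.5 * 1.225 * 0.84 * 0.5 * 222.3081
= 57.189 N

57.189 N


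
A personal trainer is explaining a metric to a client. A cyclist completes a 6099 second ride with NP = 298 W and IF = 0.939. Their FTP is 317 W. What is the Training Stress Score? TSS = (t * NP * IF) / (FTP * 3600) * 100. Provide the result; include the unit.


t * NP * IF = 6099 * 298 * 0.939 = 1706634.378
FTP * 3600 = 1141200
TSS = (1706634.378 / 1141200) * 100 = 149.55

149.55 TSS


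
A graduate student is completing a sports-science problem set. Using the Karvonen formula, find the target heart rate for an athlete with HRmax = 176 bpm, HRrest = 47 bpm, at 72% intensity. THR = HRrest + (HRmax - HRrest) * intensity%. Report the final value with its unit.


HRR = 176 - 47 = 129
THR = 47 + 129 * 0.72
= 47 + 92.88
= 139.88 bpm

139.88 bpm


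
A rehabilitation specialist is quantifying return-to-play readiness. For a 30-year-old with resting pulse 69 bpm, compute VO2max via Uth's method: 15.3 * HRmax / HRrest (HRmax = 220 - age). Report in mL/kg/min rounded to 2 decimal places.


Step 1: HRmax = 220 - 30 = 190 bpm
Step 2: Ratio = 190 / 69 = 2.7536
Step 3: VO2max = 15.3 * 2.7536 = 42.13 mL/kg/min

42.13 mL/kg/min


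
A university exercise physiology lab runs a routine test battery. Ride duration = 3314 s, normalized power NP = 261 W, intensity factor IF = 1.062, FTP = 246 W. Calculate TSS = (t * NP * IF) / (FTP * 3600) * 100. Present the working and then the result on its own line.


Numerator = 3314 * 261 * 1.062 = 918581.148
Denominator = 246 * 3600 = 885600
TSS = 918581.148 / 885600 * 100
= 103.72

103.72 TSS


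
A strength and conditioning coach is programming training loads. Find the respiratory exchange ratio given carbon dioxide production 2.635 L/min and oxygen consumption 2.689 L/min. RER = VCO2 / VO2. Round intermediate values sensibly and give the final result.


VCO2 = 2.635 L/min
VO2 = 2.689 L/min
RER = 2.635 / 2.689 = 0.9799

0.9799


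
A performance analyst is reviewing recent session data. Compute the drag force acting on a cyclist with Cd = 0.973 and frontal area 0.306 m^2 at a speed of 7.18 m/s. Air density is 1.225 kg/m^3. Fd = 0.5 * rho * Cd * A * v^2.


Step 1: v^2 = 51.5524
Step 2: Fd = 0.5 * 1.225 * 0.973 * 0.306 * 51.5524
= 9.401 N

9.401 N


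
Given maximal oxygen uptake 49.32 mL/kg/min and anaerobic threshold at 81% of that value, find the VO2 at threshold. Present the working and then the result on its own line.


Percentage as decimal = 0.81
VO2 at AT = 49.32 * 0.81 = 39.95 mL/kg/min

39.95 mL/kg/min


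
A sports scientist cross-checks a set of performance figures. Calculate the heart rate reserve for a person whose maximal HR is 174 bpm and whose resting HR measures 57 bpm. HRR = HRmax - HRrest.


HRmax = 174 bpm
HRrest = 57 bpm
HRR = 174 - 57 = 117 bpm

117 bpm


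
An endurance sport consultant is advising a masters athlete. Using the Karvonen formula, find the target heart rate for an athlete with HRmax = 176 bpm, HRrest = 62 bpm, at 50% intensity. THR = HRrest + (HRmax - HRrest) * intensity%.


HRR = 176 - 62 = 114
THR = 62 + 114 * 0.5
= 62 + 57.0
= 119.0 bpm

119.0 bpm


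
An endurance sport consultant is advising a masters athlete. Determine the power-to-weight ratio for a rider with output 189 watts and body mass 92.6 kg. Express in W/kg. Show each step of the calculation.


P/W = 189 / 92.6 = 2.041 W/kg

2.041 W/kg


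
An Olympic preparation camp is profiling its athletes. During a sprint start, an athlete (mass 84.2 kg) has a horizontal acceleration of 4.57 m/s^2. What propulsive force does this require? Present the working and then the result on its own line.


Propulsive force = mass * acceleration
= 84.2 kg * 4.57 m/s^2
= 384.79 N

384.79 N


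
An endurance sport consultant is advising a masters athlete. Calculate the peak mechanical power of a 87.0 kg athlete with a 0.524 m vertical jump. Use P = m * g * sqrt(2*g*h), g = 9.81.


First, sqrt(2gh) = sqrt(2 * 9.81 * 0.524)
= sqrt(10.28088) = 3.206381 m/s
Power = 87.0 * 9.81 * 3.206381 = 2736.55 W

2736.55 W


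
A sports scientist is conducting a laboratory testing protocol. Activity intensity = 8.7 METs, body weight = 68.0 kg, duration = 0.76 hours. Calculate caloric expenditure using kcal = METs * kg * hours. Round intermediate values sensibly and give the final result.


kcal = 8.7 * 68.0 * 0.76
= 591.6 * 0.76
= 449.62 kcal

449.62 kcal


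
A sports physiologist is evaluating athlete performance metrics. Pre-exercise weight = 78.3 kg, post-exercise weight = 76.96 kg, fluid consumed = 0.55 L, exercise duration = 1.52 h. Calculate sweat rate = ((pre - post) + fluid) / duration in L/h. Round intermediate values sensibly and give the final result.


Weight loss = 78.3 - 76.96 = 1.34 kg (approx L)
Total sweat = 1.34 + 0.55 = 1.89 L
Sweat rate = 1.89 / 1.52 = 1.243 L/h

1.243 L/h


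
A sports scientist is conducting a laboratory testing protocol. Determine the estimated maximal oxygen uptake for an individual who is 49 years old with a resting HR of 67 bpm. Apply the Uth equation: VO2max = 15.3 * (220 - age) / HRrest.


HRmax = 220 - 49 = 171
VO2max = 15.3 * (171 / 67)
= 15.3 * 2.5522
= 39.05 mL/kg/min

39.05 mL/kg/min


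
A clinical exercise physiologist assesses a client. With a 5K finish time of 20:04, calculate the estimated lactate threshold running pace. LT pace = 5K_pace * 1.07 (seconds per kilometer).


Race duration = 1204 s for 5 km
Average pace = 1204 / 5 = 240.8 s/km
LT pace = 240.8 * 1.07
= 257.66 s/km

257.66 s/km
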